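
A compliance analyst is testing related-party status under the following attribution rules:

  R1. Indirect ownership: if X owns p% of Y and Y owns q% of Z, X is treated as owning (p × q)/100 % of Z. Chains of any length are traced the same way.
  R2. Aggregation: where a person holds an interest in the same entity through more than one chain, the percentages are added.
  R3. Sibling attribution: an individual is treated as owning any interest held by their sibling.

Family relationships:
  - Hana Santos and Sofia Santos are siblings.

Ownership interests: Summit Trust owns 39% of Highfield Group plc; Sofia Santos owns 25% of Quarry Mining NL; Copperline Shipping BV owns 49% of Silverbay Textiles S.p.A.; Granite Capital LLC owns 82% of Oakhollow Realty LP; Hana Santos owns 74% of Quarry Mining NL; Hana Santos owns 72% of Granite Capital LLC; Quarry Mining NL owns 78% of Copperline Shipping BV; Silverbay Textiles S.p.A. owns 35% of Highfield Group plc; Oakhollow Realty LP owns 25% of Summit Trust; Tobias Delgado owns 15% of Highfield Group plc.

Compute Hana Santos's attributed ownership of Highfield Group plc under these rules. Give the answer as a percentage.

By sibling attribution (R3), Hana Santos is treated as also owning Sofia Santos's interest in Quarry Mining NL, giving 74% + 25% = 99%.
Chain via Granite Capital LLC → Oakhollow Realty LP → Summit Trust (R1): 72% × 82% × 25% × 39% = 5.7564% of Highfield Group plc.
Chain via Quarry Mining NL → Copperline Shipping BV → Silverbay Textiles S.p.A. (R1): 99% × 78% × 49% × 35% = 13.24323% of Highfield Group plc.
Aggregating (R2): 5.7564% + 13.24323% = 18.99963%.

18.99963%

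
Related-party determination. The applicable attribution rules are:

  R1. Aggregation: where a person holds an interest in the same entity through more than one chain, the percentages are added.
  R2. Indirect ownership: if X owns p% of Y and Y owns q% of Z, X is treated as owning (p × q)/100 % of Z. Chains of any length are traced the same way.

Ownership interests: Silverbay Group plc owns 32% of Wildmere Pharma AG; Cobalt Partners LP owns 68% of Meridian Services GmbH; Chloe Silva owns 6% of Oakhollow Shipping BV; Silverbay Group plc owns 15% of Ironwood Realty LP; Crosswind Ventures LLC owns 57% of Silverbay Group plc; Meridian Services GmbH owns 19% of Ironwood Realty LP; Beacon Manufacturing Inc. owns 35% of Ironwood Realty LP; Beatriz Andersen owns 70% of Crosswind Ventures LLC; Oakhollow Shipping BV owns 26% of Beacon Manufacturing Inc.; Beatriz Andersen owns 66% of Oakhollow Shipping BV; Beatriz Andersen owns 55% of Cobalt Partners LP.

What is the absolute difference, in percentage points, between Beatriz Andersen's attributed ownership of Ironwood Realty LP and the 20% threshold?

0.903

Chain via Oakhollow Shipping BV → Beacon Manufacturing Inc. (R2): 66% × 26% × 35% = 6.006% of Ironwood Realty LP.
Chain via Crosswind Ventures LLC → Silverbay Group plc (R2): 70% × 57% × 15% = 5.985% of Ironwood Realty LP.
Chain via Cobalt Partners LP → Meridian Services GmbH (R2): 55% × 68% × 19% = 7.106% of Ironwood Realty LP.
Aggregating (R1): 6.006% + 5.985% + 7.106% = 19.097%.
19.097% falls short of the 20% threshold by 0.903 percentage points.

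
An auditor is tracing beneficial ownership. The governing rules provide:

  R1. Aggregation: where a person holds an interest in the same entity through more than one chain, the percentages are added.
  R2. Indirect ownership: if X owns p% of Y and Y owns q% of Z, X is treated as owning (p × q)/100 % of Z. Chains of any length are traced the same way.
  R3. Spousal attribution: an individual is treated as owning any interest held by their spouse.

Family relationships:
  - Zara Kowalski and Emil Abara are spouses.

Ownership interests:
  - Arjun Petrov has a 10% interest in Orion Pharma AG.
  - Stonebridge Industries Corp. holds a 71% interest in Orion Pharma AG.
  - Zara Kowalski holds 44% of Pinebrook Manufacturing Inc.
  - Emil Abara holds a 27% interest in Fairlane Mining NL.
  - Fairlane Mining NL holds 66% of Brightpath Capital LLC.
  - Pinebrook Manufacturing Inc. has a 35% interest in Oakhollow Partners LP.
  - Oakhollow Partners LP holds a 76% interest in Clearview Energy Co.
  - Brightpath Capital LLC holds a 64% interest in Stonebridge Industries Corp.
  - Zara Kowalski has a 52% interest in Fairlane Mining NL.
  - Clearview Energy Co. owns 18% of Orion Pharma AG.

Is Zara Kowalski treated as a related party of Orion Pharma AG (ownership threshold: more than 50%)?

By spousal attribution (R3), Zara Kowalski is treated as also owning Emil Abara's interest in Fairlane Mining NL, giving 52% + 27% = 79%.
Chain via Pinebrook Manufacturing Inc. → Oakhollow Partners LP → Clearview Energy Co. (R2): 44% × 35% × 76% × 18% = 2.10672% of Orion Pharma AG.
Chain via Fairlane Mining NL → Brightpath Capital LLC → Stonebridge Industries Corp. (R2): 79% × 66% × 64% × 71% = 23.692416% of Orion Pharma AG.
Aggregating (R1): 2.10672% + 23.692416% = 25.799136%.
25.799136% does not exceed the 50% threshold, so Zara is not a related party to Orion Pharma AG.

No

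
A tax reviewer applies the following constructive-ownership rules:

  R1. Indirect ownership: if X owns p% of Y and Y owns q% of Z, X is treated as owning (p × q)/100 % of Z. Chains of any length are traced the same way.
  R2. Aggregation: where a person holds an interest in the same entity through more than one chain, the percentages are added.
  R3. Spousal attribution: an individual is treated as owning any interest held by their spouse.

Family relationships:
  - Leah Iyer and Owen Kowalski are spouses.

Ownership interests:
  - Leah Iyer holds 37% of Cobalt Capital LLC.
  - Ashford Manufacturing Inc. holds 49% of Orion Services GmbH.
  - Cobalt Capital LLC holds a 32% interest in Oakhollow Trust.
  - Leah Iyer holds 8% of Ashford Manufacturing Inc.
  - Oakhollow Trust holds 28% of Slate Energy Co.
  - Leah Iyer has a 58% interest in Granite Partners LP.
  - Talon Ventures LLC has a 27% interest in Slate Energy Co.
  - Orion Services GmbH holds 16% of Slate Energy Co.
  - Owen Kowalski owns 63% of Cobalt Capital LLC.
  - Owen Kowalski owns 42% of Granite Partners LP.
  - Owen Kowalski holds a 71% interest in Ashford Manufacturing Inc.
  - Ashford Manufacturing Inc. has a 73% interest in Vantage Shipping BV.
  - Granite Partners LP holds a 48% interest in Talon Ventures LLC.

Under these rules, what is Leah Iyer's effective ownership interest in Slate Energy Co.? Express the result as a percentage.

By spousal attribution (R3), Leah Iyer is treated as also owning Owen Kowalski's interest in Cobalt Capital LLC, giving 37% + 63% = 100%.
By spousal attribution (R3), Leah Iyer is treated as also owning Owen Kowalski's interest in Ashford Manufacturing Inc, giving 8% + 71% = 79%.
By spousal attribution (R3), Leah Iyer is treated as also owning Owen Kowalski's interest in Granite Partners LP, giving 58% + 42% = 100%.
Chain via Cobalt Capital LLC → Oakhollow Trust (R1): 100% × 32% × 28% = 8.96% of Slate Energy Co.
Chain via Ashford Manufacturing Inc. → Orion Services GmbH (R1): 79% × 49% × 16% = 6.1936% of Slate Energy Co.
Chain via Granite Partners LP → Talon Ventures LLC (R1): 100% × 48% × 27% = 12.96% of Slate Energy Co.
Aggregating (R2): 8.96% + 6.1936% + 12.96% = 28.1136%.

28.1136%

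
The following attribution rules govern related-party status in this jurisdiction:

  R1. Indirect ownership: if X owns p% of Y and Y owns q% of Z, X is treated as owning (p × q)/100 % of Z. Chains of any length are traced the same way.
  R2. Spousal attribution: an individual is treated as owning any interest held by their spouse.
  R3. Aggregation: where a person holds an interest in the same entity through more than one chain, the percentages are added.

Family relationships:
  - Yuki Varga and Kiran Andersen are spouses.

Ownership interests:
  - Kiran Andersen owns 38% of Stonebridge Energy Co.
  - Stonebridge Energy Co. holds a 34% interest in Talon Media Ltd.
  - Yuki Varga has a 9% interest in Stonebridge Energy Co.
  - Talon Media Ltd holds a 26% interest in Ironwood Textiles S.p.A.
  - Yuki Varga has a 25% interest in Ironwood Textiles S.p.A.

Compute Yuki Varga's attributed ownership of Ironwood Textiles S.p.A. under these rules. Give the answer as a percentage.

By spousal attribution (R2), Yuki Varga is treated as also owning Kiran Andersen's interest in Stonebridge Energy Co, giving 9% + 38% = 47%.
Chain via Stonebridge Energy Co. → Talon Media Ltd (R1): 47% × 34% × 26% = 4.1548% of Ironwood Textiles S.p.A.
Direct interest in Ironwood Textiles S.p.A: 25%.
Aggregating (R3): 4.1548% + 25% = 29.1548%.

29.1548%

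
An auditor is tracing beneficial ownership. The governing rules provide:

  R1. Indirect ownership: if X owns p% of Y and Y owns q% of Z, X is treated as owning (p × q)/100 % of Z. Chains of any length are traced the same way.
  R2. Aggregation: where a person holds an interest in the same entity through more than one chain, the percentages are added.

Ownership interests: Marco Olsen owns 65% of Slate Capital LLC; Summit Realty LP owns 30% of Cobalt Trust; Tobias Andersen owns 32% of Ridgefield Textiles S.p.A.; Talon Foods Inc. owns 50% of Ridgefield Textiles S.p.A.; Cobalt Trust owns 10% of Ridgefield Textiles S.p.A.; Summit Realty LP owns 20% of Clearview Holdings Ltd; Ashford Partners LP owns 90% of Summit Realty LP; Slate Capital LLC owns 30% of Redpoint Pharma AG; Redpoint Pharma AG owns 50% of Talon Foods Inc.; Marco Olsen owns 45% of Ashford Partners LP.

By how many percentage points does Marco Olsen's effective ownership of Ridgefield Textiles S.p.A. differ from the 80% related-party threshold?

Chain via Ashford Partners LP → Summit Realty LP → Cobalt Trust (R1): 45% × 90% × 30% × 10% = 1.215% of Ridgefield Textiles S.p.A.
Chain via Slate Capital LLC → Redpoint Pharma AG → Talon Foods Inc. (R1): 65% × 30% × 50% × 50% = 4.875% of Ridgefield Textiles S.p.A.
Aggregating (R2): 1.215% + 4.875% = 6.09%.
6.09% falls short of the 80% threshold by 73.91 percentage points.

73.91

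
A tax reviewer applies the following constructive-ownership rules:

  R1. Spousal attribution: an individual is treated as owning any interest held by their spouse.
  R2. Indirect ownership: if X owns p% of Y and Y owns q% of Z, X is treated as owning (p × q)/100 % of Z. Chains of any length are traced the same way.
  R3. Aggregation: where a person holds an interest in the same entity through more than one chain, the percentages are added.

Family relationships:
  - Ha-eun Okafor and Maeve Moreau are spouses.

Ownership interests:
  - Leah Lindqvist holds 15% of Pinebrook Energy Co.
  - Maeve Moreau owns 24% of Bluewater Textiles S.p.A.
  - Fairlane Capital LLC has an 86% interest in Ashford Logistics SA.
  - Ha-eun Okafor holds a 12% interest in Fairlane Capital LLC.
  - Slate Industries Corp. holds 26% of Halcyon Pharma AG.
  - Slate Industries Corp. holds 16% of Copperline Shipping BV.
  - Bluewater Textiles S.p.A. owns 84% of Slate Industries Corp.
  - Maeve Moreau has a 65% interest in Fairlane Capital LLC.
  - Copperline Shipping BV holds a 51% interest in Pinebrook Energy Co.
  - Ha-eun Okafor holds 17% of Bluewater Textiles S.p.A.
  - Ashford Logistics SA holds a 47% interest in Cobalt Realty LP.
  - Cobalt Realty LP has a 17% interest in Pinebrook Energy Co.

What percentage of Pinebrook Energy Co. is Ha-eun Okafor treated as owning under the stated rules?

By spousal attribution (R1), Ha-eun Okafor is treated as also owning Maeve Moreau's interest in Fairlane Capital LLC, giving 12% + 65% = 77%.
By spousal attribution (R1), Ha-eun Okafor is treated as also owning Maeve Moreau's interest in Bluewater Textiles S.p.A, giving 17% + 24% = 41%.
Chain via Fairlane Capital LLC → Ashford Logistics SA → Cobalt Realty LP (R2): 77% × 86% × 47% × 17% = 5.290978% of Pinebrook Energy Co.
Chain via Bluewater Textiles S.p.A. → Slate Industries Corp. → Copperline Shipping BV (R2): 41% × 84% × 16% × 51% = 2.810304% of Pinebrook Energy Co.
Aggregating (R3): 5.290978% + 2.810304% = 8.101282%.

8.101282%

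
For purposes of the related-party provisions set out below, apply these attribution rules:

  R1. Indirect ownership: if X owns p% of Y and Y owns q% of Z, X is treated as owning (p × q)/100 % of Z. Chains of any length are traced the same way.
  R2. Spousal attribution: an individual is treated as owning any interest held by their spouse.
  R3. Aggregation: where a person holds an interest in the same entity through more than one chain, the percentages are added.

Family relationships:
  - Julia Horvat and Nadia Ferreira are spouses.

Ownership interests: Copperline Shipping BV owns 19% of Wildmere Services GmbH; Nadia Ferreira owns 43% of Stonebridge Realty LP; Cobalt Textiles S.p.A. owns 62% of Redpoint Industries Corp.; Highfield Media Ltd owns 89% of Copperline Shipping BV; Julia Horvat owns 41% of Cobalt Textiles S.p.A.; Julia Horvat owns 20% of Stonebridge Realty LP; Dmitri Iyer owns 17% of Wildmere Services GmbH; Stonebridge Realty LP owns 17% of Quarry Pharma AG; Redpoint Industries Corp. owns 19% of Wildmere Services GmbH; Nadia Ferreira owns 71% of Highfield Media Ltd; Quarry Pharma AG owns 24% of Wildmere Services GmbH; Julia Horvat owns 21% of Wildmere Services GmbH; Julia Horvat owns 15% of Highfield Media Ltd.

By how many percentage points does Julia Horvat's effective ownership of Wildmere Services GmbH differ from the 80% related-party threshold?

37.0572

By spousal attribution (R2), Julia Horvat is treated as also owning Nadia Ferreira's interest in Stonebridge Realty LP, giving 20% + 43% = 63%.
By spousal attribution (R2), Julia Horvat is treated as also owning Nadia Ferreira's interest in Highfield Media Ltd, giving 15% + 71% = 86%.
Chain via Stonebridge Realty LP → Quarry Pharma AG (R1): 63% × 17% × 24% = 2.5704% of Wildmere Services GmbH.
Chain via Highfield Media Ltd → Copperline Shipping BV (R1): 86% × 89% × 19% = 14.5426% of Wildmere Services GmbH.
Chain via Cobalt Textiles S.p.A. → Redpoint Industries Corp. (R1): 41% × 62% × 19% = 4.8298% of Wildmere Services GmbH.
Direct interest in Wildmere Services GmbH: 21%.
Aggregating (R3): 2.5704% + 14.5426% + 4.8298% + 21% = 42.9428%.
42.9428% falls short of the 80% threshold by 37.0572 percentage points.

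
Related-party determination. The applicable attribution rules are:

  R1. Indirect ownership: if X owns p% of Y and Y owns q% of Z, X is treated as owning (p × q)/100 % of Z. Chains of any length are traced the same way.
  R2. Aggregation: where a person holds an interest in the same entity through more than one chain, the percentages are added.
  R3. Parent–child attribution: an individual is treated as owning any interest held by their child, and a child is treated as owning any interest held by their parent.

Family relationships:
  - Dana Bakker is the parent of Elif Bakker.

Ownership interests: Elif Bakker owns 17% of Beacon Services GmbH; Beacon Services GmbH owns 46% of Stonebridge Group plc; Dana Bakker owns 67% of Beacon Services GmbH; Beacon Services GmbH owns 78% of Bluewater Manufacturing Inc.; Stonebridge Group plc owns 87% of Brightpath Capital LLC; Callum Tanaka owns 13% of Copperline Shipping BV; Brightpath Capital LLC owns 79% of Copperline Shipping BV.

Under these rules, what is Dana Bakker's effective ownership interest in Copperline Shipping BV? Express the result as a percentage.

By parent–child attribution (R3), Dana Bakker is treated as also owning Elif Bakker's interest in Beacon Services GmbH, giving 67% + 17% = 84%.
Chain via Beacon Services GmbH → Stonebridge Group plc → Brightpath Capital LLC (R1): 84% × 46% × 87% × 79% = 26.557272% of Copperline Shipping BV.

26.557272%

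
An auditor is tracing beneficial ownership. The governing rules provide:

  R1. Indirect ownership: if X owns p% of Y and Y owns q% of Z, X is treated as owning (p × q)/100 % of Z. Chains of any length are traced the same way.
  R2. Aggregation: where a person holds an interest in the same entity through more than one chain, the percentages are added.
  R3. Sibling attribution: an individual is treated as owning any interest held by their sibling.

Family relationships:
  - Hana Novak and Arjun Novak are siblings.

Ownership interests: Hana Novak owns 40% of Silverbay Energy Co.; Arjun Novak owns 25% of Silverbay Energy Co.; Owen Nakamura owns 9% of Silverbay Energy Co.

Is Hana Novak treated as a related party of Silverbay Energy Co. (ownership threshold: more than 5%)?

By sibling attribution (R3), Hana Novak is treated as also owning Arjun Novak's interest in Silverbay Energy Co, giving 40% + 25% = 65%.
Direct interest in Silverbay Energy Co: 65%.
65% exceeds the 5% threshold, so Hana is a related party to Silverbay Energy Co.

Yes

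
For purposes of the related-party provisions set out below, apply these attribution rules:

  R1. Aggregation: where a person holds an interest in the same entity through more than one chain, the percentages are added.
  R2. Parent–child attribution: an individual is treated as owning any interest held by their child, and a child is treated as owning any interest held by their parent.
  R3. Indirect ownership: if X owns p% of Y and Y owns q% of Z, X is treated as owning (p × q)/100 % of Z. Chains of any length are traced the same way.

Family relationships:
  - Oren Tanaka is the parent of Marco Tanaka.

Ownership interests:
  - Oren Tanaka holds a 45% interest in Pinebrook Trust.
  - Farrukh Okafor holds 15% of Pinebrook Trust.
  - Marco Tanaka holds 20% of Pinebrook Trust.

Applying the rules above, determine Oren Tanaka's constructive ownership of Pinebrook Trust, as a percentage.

By parent–child attribution (R2), Oren Tanaka is treated as also owning Marco Tanaka's interest in Pinebrook Trust, giving 45% + 20% = 65%.
Direct interest in Pinebrook Trust: 65%.

65%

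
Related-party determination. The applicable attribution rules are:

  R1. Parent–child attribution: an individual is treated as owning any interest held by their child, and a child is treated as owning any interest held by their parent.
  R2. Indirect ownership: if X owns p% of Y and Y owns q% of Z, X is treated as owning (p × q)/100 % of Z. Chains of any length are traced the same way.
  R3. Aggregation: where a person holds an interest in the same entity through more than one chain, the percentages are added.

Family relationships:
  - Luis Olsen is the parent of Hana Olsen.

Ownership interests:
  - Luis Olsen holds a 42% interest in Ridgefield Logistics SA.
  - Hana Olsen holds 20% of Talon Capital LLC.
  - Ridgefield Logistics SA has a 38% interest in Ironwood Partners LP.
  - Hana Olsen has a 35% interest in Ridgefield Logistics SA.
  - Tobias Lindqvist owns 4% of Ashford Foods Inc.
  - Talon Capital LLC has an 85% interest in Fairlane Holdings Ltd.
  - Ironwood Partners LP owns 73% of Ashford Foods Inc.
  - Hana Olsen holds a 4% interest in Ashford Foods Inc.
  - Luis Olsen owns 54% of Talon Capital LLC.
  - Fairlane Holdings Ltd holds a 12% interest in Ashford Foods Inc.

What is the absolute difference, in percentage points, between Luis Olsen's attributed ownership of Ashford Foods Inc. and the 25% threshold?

7.9078

By parent–child attribution (R1), Luis Olsen is treated as also owning Hana Olsen's interest in Talon Capital LLC, giving 54% + 20% = 74%.
By parent–child attribution (R1), Luis Olsen is treated as also owning Hana Olsen's interest in Ridgefield Logistics SA, giving 42% + 35% = 77%.
By parent–child attribution (R1), Luis Olsen is treated as owning Hana Olsen's 4% interest in Ashford Foods Inc.
Chain via Talon Capital LLC → Fairlane Holdings Ltd (R2): 74% × 85% × 12% = 7.548% of Ashford Foods Inc.
Chain via Ridgefield Logistics SA → Ironwood Partners LP (R2): 77% × 38% × 73% = 21.3598% of Ashford Foods Inc.
Direct interest in Ashford Foods Inc: 4%.
Aggregating (R3): 7.548% + 21.3598% + 4% = 32.9078%.
32.9078% exceeds the 25% threshold by 7.9078 percentage points.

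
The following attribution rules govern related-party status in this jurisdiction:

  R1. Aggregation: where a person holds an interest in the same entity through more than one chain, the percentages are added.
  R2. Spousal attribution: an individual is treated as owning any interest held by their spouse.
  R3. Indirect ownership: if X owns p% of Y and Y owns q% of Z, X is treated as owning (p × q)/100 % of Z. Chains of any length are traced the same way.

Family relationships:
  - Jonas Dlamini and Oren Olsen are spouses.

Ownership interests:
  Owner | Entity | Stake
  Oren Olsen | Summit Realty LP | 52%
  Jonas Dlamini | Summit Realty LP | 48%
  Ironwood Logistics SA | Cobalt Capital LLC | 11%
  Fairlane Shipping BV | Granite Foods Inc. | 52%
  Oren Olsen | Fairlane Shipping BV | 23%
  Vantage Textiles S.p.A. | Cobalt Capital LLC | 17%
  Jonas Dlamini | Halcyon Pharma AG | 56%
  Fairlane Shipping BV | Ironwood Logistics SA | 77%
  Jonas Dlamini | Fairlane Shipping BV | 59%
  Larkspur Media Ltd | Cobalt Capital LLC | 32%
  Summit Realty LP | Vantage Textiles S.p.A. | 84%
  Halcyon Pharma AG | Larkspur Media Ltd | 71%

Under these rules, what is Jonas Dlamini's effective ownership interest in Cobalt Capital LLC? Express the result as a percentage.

33.9486%

By spousal attribution (R2), Jonas Dlamini is treated as also owning Oren Olsen's interest in Summit Realty LP, giving 48% + 52% = 100%.
By spousal attribution (R2), Jonas Dlamini is treated as also owning Oren Olsen's interest in Fairlane Shipping BV, giving 59% + 23% = 82%.
Chain via Summit Realty LP → Vantage Textiles S.p.A. (R3): 100% × 84% × 17% = 14.28% of Cobalt Capital LLC.
Chain via Fairlane Shipping BV → Ironwood Logistics SA (R3): 82% × 77% × 11% = 6.9454% of Cobalt Capital LLC.
Chain via Halcyon Pharma AG → Larkspur Media Ltd (R3): 56% × 71% × 32% = 12.7232% of Cobalt Capital LLC.
Aggregating (R1): 14.28% + 6.9454% + 12.7232% = 33.9486%.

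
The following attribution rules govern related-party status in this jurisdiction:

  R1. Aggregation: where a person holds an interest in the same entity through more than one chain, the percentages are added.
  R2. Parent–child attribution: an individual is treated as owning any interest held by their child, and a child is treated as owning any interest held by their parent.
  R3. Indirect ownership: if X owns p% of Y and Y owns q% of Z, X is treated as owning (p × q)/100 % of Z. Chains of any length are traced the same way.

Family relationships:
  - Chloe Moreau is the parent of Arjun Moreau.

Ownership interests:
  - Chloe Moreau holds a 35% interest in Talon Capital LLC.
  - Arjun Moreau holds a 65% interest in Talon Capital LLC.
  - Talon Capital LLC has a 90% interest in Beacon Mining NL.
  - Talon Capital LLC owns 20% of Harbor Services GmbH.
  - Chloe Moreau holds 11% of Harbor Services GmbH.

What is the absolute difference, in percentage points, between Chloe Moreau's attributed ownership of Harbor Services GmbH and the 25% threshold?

By parent–child attribution (R2), Chloe Moreau is treated as also owning Arjun Moreau's interest in Talon Capital LLC, giving 35% + 65% = 100%.
Chain via Talon Capital LLC (R3): 100% × 20% = 20% of Harbor Services GmbH.
Direct interest in Harbor Services GmbH: 11%.
Aggregating (R1): 20% + 11% = 31%.
31% exceeds the 25% threshold by 6 percentage points.

6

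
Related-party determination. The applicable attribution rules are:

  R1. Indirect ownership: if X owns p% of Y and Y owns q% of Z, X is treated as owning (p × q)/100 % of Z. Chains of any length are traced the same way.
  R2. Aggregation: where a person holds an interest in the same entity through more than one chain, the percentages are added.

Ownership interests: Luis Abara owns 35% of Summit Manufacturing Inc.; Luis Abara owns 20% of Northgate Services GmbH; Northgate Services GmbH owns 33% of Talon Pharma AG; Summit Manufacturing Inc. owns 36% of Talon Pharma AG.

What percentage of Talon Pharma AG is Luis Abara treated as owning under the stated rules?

19.2%

Chain via Summit Manufacturing Inc. (R1): 35% × 36% = 12.6% of Talon Pharma AG.
Chain via Northgate Services GmbH (R1): 20% × 33% = 6.6% of Talon Pharma AG.
Aggregating (R2): 12.6% + 6.6% = 19.2%.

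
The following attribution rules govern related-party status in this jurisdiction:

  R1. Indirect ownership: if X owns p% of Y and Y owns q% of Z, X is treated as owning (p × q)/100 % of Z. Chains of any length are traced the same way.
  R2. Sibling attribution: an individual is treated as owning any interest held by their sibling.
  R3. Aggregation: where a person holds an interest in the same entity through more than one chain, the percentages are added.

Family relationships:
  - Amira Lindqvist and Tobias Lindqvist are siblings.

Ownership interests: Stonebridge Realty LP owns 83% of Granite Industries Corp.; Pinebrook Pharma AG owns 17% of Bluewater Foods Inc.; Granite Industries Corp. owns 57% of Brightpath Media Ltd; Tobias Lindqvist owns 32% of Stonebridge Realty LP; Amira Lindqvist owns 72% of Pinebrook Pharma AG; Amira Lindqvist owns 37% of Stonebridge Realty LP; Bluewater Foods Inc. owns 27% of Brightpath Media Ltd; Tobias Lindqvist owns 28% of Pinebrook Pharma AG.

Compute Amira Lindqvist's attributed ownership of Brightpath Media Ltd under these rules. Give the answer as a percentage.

37.2339%

By sibling attribution (R2), Amira Lindqvist is treated as also owning Tobias Lindqvist's interest in Pinebrook Pharma AG, giving 72% + 28% = 100%.
By sibling attribution (R2), Amira Lindqvist is treated as also owning Tobias Lindqvist's interest in Stonebridge Realty LP, giving 37% + 32% = 69%.
Chain via Pinebrook Pharma AG → Bluewater Foods Inc. (R1): 100% × 17% × 27% = 4.59% of Brightpath Media Ltd.
Chain via Stonebridge Realty LP → Granite Industries Corp. (R1): 69% × 83% × 57% = 32.6439% of Brightpath Media Ltd.
Aggregating (R3): 4.59% + 32.6439% = 37.2339%.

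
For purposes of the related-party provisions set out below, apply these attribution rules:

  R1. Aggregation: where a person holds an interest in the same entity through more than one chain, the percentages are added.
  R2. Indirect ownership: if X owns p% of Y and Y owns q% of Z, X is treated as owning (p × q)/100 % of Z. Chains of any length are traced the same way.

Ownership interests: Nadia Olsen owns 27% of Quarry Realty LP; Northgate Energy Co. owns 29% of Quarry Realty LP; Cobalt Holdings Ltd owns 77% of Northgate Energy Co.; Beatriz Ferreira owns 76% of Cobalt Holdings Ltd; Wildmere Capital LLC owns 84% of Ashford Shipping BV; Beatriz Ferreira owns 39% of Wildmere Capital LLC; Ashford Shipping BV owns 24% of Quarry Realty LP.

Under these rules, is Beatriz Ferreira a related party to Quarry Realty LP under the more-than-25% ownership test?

Chain via Wildmere Capital LLC → Ashford Shipping BV (R2): 39% × 84% × 24% = 7.8624% of Quarry Realty LP.
Chain via Cobalt Holdings Ltd → Northgate Energy Co. (R2): 76% × 77% × 29% = 16.9708% of Quarry Realty LP.
Aggregating (R1): 7.8624% + 16.9708% = 24.8332%.
24.8332% does not exceed the 25% threshold, so Beatriz is not a related party to Quarry Realty LP.

No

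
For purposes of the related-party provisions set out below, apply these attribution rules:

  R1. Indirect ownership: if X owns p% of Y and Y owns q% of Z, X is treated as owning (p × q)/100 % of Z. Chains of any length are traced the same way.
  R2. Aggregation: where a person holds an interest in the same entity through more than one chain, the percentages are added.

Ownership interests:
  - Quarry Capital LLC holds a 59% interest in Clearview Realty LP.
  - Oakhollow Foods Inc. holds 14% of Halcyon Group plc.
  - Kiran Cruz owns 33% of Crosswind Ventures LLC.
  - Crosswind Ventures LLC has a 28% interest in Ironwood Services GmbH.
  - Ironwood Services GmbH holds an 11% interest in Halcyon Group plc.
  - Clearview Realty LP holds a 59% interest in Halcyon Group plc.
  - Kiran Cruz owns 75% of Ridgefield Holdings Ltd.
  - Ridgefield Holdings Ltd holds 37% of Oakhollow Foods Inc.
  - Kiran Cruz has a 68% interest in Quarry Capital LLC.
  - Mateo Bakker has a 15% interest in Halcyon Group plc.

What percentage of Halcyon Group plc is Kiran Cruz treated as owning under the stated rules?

28.5722%

Chain via Ridgefield Holdings Ltd → Oakhollow Foods Inc. (R1): 75% × 37% × 14% = 3.885% of Halcyon Group plc.
Chain via Quarry Capital LLC → Clearview Realty LP (R1): 68% × 59% × 59% = 23.6708% of Halcyon Group plc.
Chain via Crosswind Ventures LLC → Ironwood Services GmbH (R1): 33% × 28% × 11% = 1.0164% of Halcyon Group plc.
Aggregating (R2): 3.885% + 23.6708% + 1.0164% = 28.5722%.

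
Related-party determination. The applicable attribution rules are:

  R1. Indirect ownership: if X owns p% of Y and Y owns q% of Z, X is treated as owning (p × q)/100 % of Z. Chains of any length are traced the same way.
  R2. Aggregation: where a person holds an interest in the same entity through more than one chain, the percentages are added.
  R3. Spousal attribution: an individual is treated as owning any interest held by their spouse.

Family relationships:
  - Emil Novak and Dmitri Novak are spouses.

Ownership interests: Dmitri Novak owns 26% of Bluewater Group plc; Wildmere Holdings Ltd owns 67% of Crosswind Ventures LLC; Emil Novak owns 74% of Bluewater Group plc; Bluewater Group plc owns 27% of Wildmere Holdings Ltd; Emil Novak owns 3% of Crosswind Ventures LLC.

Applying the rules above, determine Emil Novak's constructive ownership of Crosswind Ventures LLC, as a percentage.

By spousal attribution (R3), Emil Novak is treated as also owning Dmitri Novak's interest in Bluewater Group plc, giving 74% + 26% = 100%.
Chain via Bluewater Group plc → Wildmere Holdings Ltd (R1): 100% × 27% × 67% = 18.09% of Crosswind Ventures LLC.
Direct interest in Crosswind Ventures LLC: 3%.
Aggregating (R2): 18.09% + 3% = 21.09%.

21.09%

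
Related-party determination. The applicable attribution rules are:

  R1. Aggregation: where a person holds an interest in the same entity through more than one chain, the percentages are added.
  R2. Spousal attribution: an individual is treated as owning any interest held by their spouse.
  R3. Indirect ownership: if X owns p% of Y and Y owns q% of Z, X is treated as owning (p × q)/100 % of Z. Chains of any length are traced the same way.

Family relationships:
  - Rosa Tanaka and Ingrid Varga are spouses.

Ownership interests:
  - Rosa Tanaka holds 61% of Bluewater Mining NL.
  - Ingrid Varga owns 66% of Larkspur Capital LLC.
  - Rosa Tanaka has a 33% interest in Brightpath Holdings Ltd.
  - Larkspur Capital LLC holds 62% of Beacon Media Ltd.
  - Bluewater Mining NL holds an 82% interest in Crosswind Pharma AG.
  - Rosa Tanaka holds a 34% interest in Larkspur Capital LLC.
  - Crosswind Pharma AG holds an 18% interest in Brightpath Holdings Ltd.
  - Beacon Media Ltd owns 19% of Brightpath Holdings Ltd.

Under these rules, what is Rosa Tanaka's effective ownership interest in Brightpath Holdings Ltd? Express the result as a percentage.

53.7836%

By spousal attribution (R2), Rosa Tanaka is treated as also owning Ingrid Varga's interest in Larkspur Capital LLC, giving 34% + 66% = 100%.
Chain via Larkspur Capital LLC → Beacon Media Ltd (R3): 100% × 62% × 19% = 11.78% of Brightpath Holdings Ltd.
Chain via Bluewater Mining NL → Crosswind Pharma AG (R3): 61% × 82% × 18% = 9.0036% of Brightpath Holdings Ltd.
Direct interest in Brightpath Holdings Ltd: 33%.
Aggregating (R1): 11.78% + 9.0036% + 33% = 53.7836%.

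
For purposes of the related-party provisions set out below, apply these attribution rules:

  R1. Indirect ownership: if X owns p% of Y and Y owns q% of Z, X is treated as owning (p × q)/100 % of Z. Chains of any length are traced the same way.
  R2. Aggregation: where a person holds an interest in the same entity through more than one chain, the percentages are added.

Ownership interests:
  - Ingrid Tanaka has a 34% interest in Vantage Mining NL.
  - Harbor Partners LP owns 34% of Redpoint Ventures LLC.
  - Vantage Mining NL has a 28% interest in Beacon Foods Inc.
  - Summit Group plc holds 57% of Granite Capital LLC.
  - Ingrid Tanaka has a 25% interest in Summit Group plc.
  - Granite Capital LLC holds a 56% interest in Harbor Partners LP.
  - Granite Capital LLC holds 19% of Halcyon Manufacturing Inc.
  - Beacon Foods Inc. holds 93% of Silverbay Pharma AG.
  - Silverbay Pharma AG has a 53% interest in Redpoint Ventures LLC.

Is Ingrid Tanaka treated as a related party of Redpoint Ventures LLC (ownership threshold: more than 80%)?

Chain via Vantage Mining NL → Beacon Foods Inc. → Silverbay Pharma AG (R1): 34% × 28% × 93% × 53% = 4.692408% of Redpoint Ventures LLC.
Chain via Summit Group plc → Granite Capital LLC → Harbor Partners LP (R1): 25% × 57% × 56% × 34% = 2.7132% of Redpoint Ventures LLC.
Aggregating (R2): 4.692408% + 2.7132% = 7.405608%.
7.405608% does not exceed the 80% threshold, so Ingrid is not a related party to Redpoint Ventures LLC.

No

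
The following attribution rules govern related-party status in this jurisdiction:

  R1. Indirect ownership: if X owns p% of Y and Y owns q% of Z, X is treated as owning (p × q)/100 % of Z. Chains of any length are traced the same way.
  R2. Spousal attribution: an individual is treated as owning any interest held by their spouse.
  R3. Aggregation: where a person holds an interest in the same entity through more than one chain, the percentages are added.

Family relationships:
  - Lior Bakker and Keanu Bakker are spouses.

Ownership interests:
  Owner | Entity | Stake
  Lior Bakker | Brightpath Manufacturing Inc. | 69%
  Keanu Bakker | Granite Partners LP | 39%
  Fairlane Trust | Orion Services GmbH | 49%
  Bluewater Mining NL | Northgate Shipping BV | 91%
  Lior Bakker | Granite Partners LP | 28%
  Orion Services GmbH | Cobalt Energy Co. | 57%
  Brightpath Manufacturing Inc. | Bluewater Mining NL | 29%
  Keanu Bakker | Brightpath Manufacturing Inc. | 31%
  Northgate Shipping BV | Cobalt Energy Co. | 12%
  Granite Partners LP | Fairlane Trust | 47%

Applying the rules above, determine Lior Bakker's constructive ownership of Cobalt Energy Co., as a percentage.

11.961957%

By spousal attribution (R2), Lior Bakker is treated as also owning Keanu Bakker's interest in Granite Partners LP, giving 28% + 39% = 67%.
By spousal attribution (R2), Lior Bakker is treated as also owning Keanu Bakker's interest in Brightpath Manufacturing Inc, giving 69% + 31% = 100%.
Chain via Granite Partners LP → Fairlane Trust → Orion Services GmbH (R1): 67% × 47% × 49% × 57% = 8.795157% of Cobalt Energy Co.
Chain via Brightpath Manufacturing Inc. → Bluewater Mining NL → Northgate Shipping BV (R1): 100% × 29% × 91% × 12% = 3.1668% of Cobalt Energy Co.
Aggregating (R3): 8.795157% + 3.1668% = 11.961957%.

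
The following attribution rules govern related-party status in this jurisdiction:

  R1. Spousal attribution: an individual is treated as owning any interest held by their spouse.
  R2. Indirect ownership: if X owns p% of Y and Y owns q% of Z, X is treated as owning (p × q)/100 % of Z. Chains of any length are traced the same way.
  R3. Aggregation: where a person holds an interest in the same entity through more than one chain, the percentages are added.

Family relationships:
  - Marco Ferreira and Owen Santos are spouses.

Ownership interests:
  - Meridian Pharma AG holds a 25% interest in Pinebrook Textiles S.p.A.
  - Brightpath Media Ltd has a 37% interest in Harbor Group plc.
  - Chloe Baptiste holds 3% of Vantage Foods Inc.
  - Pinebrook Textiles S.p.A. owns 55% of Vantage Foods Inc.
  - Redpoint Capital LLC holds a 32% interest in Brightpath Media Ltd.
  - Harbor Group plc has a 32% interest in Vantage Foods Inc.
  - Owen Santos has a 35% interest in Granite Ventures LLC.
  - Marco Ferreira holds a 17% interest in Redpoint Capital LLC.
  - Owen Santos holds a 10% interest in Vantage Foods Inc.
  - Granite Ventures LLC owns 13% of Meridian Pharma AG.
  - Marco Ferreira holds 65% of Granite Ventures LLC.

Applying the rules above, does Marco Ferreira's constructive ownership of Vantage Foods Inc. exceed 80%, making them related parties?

No

By spousal attribution (R1), Marco Ferreira is treated as also owning Owen Santos's interest in Granite Ventures LLC, giving 65% + 35% = 100%.
By spousal attribution (R1), Marco Ferreira is treated as owning Owen Santos's 10% interest in Vantage Foods Inc.
Chain via Redpoint Capital LLC → Brightpath Media Ltd → Harbor Group plc (R2): 17% × 32% × 37% × 32% = 0.644096% of Vantage Foods Inc.
Chain via Granite Ventures LLC → Meridian Pharma AG → Pinebrook Textiles S.p.A. (R2): 100% × 13% × 25% × 55% = 1.7875% of Vantage Foods Inc.
Direct interest in Vantage Foods Inc: 10%.
Aggregating (R3): 0.644096% + 1.7875% + 10% = 12.431596%.
12.431596% does not exceed the 80% threshold, so Marco is not a related party to Vantage Foods Inc.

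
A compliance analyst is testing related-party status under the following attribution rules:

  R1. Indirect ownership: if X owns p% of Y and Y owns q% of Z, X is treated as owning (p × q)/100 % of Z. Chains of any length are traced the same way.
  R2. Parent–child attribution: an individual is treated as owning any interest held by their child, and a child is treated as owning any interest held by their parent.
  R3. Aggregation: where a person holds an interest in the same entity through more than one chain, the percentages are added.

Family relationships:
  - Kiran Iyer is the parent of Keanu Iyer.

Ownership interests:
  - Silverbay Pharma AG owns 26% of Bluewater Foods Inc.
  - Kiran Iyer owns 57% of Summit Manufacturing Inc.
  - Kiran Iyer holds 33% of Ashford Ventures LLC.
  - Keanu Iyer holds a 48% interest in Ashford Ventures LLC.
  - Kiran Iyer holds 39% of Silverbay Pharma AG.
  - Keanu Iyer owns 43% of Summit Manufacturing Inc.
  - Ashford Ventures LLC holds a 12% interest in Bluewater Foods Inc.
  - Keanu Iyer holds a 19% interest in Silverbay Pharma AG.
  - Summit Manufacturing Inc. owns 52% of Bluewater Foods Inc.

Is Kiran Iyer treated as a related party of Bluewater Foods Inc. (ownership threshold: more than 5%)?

Yes

By parent–child attribution (R2), Kiran Iyer is treated as also owning Keanu Iyer's interest in Summit Manufacturing Inc, giving 57% + 43% = 100%.
By parent–child attribution (R2), Kiran Iyer is treated as also owning Keanu Iyer's interest in Silverbay Pharma AG, giving 39% + 19% = 58%.
By parent–child attribution (R2), Kiran Iyer is treated as also owning Keanu Iyer's interest in Ashford Ventures LLC, giving 33% + 48% = 81%.
Chain via Summit Manufacturing Inc. (R1): 100% × 52% = 52% of Bluewater Foods Inc.
Chain via Silverbay Pharma AG (R1): 58% × 26% = 15.08% of Bluewater Foods Inc.
Chain via Ashford Ventures LLC (R1): 81% × 12% = 9.72% of Bluewater Foods Inc.
Aggregating (R3): 52% + 15.08% + 9.72% = 76.8%.
76.8% exceeds the 5% threshold, so Kiran is a related party to Bluewater Foods Inc.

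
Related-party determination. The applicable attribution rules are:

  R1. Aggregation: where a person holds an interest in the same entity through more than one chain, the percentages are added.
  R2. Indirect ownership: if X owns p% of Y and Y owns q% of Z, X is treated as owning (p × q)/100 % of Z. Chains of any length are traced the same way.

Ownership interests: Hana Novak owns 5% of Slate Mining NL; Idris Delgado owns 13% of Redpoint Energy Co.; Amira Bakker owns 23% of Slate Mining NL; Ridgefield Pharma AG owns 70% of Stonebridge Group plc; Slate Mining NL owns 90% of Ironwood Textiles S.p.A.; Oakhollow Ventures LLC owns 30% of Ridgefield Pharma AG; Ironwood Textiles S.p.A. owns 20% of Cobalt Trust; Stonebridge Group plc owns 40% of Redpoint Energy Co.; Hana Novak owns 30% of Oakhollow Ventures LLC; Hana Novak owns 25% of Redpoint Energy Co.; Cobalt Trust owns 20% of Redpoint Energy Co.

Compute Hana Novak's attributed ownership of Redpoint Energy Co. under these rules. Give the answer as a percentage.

Chain via Slate Mining NL → Ironwood Textiles S.p.A. → Cobalt Trust (R2): 5% × 90% × 20% × 20% = 0.18% of Redpoint Energy Co.
Chain via Oakhollow Ventures LLC → Ridgefield Pharma AG → Stonebridge Group plc (R2): 30% × 30% × 70% × 40% = 2.52% of Redpoint Energy Co.
Direct interest in Redpoint Energy Co: 25%.
Aggregating (R1): 0.18% + 2.52% + 25% = 27.7%.

27.7%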